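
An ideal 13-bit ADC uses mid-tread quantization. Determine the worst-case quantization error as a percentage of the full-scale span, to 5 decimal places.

Rounding → worst-case error = ½ LSB = V_FS/2^14, so 100/16384 = 0.00610352 % of full scale.

0.00610 %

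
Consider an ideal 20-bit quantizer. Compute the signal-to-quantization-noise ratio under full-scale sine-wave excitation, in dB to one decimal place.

122.2 dB

SNR ≈ 6.02·N + 1.76 dB = 6.02·20 + 1.76 = 122.16 dB.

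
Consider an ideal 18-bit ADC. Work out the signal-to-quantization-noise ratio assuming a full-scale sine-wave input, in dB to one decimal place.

SNR ≈ 6.02·N + 1.76 dB = 6.02·18 + 1.76 = 110.12 dB.

110.1 dB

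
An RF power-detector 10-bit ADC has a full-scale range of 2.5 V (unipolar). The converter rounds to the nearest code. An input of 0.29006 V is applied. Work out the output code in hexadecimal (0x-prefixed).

With 1024 levels over 2.5 V, one step is 2.441 mV.
(0.29006 − 0) / 0.00244141 = 118.809 LSBs.
So the output code is 119.
In hexadecimal (0x-prefixed): 0x77.

code 0x77 (decimal 119)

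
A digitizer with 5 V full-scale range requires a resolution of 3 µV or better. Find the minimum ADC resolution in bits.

Number of steps required ≥ 5 V / 3 µV = 1666666.67.
Need 2^N ≥ 1666666.67; 2^20 = 1048576, 2^21 = 2097152.
Minimum N = 21.

21 bits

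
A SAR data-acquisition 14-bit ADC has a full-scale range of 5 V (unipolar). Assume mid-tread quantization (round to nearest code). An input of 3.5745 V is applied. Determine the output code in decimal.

LSB = 5 V / 16384 = 305.18 µV.
Input sits at 11712.922 steps above V_low.
round(11712.922) = 11713.

code 11713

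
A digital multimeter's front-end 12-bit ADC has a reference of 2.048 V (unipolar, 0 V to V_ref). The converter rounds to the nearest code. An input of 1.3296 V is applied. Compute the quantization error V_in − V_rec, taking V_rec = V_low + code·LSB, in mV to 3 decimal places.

0.100 mV

One LSB is 2.048 V / 4096 = 0.500 mV.
(V_in − V_low)/LSB = (1.3296 − 0)/0.0005 = 2659.2000 → code 2659 (round).
Code 2659 maps back to 0 + 2659×0.0005 V = 1.3295 V.
Error = 1.3296 − 1.3295 = 0.0001 V = 0.100 mV.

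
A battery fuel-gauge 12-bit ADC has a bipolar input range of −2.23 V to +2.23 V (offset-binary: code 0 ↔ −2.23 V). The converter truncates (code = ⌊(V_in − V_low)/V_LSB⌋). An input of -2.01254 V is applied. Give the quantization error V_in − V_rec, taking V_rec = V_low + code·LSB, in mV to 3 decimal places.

0.775 mV

One LSB is 4.46 V / 4096 = 1.089 mV.
(V_in − V_low)/LSB = (-2.01254 − (−2.23))/0.00108887 = 199.7121 → code 199 (floor).
V_rec = (−2.23) + 199·0.00108887 = -2.0133154 V.
Difference: 0.00077543 V → 0.775 mV.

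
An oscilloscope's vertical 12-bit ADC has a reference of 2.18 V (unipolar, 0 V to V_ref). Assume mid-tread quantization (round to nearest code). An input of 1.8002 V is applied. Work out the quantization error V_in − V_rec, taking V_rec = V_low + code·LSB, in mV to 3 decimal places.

One LSB is 2.18 V / 4096 = 0.532 mV.
Scaled input = 3382.3941 LSBs, so code = 3382.
Reconstructed: 1.7999902 V.
Difference: 0.000209766 V → 0.210 mV.

0.210 mV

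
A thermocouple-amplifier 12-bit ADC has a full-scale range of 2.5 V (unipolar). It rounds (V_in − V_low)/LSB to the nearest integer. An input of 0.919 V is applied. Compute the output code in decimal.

code 1506

Full-scale span = 2.5 V; LSB = 2.5/2^12 = 0.610 mV.
Input sits at 1505.690 steps above V_low.
So the output code is 1506.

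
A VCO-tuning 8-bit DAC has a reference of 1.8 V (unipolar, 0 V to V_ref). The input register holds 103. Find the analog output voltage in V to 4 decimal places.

LSB = 1.8 V / 2^8 = 7.031 mV.
V_out = 0 + 103 × 0.00703125 V = 0.724219 V.

0.7242 V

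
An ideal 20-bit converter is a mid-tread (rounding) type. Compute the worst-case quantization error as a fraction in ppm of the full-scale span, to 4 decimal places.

Rounding → worst-case error = ½ LSB = V_FS/2^21, so 1e+06/2097152 = 0.476837 ppm of full scale.

0.4768 ppm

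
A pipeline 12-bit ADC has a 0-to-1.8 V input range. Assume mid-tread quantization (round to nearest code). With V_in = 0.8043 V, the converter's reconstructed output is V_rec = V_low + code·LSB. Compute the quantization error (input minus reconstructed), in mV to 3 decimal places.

0.101 mV

LSB = 1.8/2^12 = 439.45 µV.
(0.8043 − 0)/0.000439453 = 1830.2293; round gives code 1830.
V_rec = 0 + 1830·0.000439453 = 0.80419922 V.
Difference: 0.000100781 V → 0.101 mV.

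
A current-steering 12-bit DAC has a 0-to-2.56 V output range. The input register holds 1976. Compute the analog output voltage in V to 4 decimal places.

LSB = 2.56 V / 2^12 = 0.625 mV.
V_out = 0 + 1976 × 0.000625 V = 1.235 V.

1.2350 V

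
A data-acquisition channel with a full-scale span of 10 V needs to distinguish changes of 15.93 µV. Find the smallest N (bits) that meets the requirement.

Number of steps required ≥ 10 V / 15.93 µV = 627746.39.
Need 2^N ≥ 627746.39; 2^19 = 524288, 2^20 = 1048576.
Minimum N = 20.

20 bits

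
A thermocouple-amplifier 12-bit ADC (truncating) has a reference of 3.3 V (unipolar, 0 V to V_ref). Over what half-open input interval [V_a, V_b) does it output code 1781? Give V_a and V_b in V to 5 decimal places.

[1.43489 V, 1.43569 V)

LSB = 3.3/2^12 = 0.806 mV.
V_a = V_low + 1781·LSB = 1.43489 V; V_b = V_low + 1782·LSB = 1.43569 V.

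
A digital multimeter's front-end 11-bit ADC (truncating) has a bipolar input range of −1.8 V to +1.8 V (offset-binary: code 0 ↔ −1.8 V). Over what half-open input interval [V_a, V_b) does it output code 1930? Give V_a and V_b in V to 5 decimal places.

LSB = 3.6/2^11 = 1.758 mV.
V_a = V_low + 1930·LSB = 1.59258 V; V_b = V_low + 1931·LSB = 1.59434 V.

[1.59258 V, 1.59434 V)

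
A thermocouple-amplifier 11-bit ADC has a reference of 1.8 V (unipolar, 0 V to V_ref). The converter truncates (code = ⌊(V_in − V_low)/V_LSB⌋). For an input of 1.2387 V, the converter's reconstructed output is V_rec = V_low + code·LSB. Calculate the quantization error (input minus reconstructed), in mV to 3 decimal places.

Step size: 1.8 V ÷ 2^11 = 0.879 mV.
(1.2387 − 0)/0.000878906 = 1409.3653; ⌊·⌋ gives code 1409.
V_rec = 0 + 1409·0.000878906 = 1.2383789 V.
Difference: 0.000321094 V → 0.321 mV.

0.321 mV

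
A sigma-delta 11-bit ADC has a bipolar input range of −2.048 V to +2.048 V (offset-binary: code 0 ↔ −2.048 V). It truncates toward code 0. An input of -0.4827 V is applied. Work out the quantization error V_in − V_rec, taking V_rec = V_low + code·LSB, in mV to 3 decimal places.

One LSB is 4.096 V / 2048 = 2.000 mV.
(V_in − V_low)/LSB = (-0.4827 − (−2.048))/0.002 = 782.6500 → code 782 (floor).
Code 782 maps back to (−2.048) + 782×0.002 V = -0.484 V.
Difference: 0.0013 V → 1.300 mV.

1.300 mV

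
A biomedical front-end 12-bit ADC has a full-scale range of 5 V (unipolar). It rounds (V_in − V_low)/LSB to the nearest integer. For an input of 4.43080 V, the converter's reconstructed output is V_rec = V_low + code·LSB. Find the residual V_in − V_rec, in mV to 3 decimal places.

LSB = 5/2^12 = 1.221 mV.
(4.43080 − 0)/0.0012207 = 3629.7114; round gives code 3630.
Code 3630 maps back to 0 + 3630×0.0012207 V = 4.4311523 V.
Difference: -0.000352344 V → -0.352 mV.

-0.352 mV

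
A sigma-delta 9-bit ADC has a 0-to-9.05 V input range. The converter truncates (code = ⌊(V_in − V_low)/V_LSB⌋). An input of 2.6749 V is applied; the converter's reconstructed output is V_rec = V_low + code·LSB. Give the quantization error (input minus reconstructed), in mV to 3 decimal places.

5.857 mV

LSB = 9.05/2^9 = 17.676 mV.
Scaled input = 151.3314 LSBs, so code = 151.
V_rec = 0 + 151·0.0176758 = 2.669043 V.
V_in − V_rec = 0.00585703 V = 5.857 mV.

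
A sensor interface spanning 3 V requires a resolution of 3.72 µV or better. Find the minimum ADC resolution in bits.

Number of steps required ≥ 3 V / 3.72 µV = 806451.61.
Need 2^N ≥ 806451.61; 2^19 = 524288, 2^20 = 1048576.
Minimum N = 20.

20 bits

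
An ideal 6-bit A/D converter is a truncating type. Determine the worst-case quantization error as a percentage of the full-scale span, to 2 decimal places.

Truncating → worst-case error = 1 LSB = V_FS/2^6, so 100/64 = 1.5625 % of full scale.

1.56 %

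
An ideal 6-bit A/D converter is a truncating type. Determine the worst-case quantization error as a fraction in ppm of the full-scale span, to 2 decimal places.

15625.00 ppm

Truncating → worst-case error = 1 LSB = V_FS/2^6, so 1e+06/64 = 15625 ppm of full scale.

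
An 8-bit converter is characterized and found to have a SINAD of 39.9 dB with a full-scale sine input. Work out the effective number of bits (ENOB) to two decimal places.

ENOB = (SINAD − 1.76) / 6.02 = (39.9 − 1.76)/6.02 = 6.336.

6.34 bits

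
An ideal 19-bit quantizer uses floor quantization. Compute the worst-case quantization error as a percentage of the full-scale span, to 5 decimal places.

Truncating → worst-case error = 1 LSB = V_FS/2^19, so 100/524288 = 0.000190735 % of full scale.

0.00019 %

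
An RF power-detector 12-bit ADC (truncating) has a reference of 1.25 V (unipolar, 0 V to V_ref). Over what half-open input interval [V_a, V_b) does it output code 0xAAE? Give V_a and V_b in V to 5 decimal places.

[0.83435 V, 0.83466 V)

LSB = 1.25/2^12 = 305.18 µV.
Code 0xAAE = 2734 decimal.
V_a = V_low + 2734·LSB = 0.834351 V; V_b = V_low + 2735·LSB = 0.834656 V.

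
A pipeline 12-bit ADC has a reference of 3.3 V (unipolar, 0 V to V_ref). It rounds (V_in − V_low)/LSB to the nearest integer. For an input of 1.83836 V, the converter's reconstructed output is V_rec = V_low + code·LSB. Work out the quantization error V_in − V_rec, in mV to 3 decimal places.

-0.165 mV

LSB = 3.3/2^12 = 0.806 mV.
(V_in − V_low)/LSB = (1.83836 − 0)/0.000805664 = 2281.7947 → code 2282 (round).
V_rec = 0 + 2282·0.000805664 = 1.8385254 V.
Difference: -0.000165391 V → -0.165 mV.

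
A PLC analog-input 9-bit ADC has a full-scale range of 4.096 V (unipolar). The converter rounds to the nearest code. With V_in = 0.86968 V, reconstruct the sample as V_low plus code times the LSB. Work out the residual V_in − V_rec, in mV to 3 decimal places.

-2.320 mV

One LSB is 4.096 V / 512 = 8.000 mV.
(0.86968 − 0)/0.008 = 108.7100; round gives code 109.
V_rec = 0 + 109·0.008 = 0.872 V.
Error = 0.86968 − 0.872 = -0.00232 V = -2.320 mV.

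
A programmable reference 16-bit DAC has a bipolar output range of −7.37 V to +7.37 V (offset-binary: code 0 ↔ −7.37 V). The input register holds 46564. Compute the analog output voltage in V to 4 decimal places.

LSB = 14.74 V / 2^16 = 224.91 µV.
V_out = (−7.37) + 46564 × 0.000224915 V = 3.10292 V.

3.1029 V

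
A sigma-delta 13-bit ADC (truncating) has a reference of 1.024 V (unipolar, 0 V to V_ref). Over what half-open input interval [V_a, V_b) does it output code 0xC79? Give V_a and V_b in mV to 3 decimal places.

LSB = 1.024/2^13 = 125.00 µV.
Code 0xC79 = 3193 decimal.
V_a = V_low + 3193·LSB = 0.399125 V; V_b = V_low + 3194·LSB = 0.39925 V.

[399.125 mV, 399.250 mV)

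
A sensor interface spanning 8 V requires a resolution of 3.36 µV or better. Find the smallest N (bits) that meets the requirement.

Number of steps required ≥ 8 V / 3.36 µV = 2380952.38.
Need 2^N ≥ 2380952.38; 2^21 = 2097152, 2^22 = 4194304.
Minimum N = 22.

22 bits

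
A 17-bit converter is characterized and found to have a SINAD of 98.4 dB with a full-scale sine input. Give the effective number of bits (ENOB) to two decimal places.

16.05 bits

ENOB = (SINAD − 1.76) / 6.02 = (98.4 − 1.76)/6.02 = 16.053.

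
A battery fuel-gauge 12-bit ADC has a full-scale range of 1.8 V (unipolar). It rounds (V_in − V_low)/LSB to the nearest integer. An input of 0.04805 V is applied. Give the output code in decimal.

code 109

With 4096 levels over 1.8 V, one step is 439.45 µV.
(V_in − V_low)/LSB = (0.04805 − 0) / 0.000439453 = 109.340.
So the output code is 109.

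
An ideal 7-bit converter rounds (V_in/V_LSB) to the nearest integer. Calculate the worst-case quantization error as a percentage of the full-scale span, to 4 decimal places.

Rounding → worst-case error = ½ LSB = V_FS/2^8, so 100/256 = 0.390625 % of full scale.

0.3906 %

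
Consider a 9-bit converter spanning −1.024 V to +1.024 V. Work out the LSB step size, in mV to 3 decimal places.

Full-scale span = 2.048 V.
LSB = 2.048 / 2^9 = 2.048 / 512 = 0.004 V = 4.000 mV.

4.000 mV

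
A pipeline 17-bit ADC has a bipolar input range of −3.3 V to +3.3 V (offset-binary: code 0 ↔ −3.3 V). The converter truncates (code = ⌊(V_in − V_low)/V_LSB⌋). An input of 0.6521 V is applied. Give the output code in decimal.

code 78486

LSB = 6.6 V / 131072 = 50.35 µV.
Input sits at 78486.311 steps above V_low.
⌊·⌋(78486.311) = 78486.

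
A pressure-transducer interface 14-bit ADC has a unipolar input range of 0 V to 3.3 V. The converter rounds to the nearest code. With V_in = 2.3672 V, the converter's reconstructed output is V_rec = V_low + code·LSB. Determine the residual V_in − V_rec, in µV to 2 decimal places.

-42.43 µV

One LSB is 3.3 V / 16384 = 201.42 µV.
(2.3672 − 0)/0.000201416 = 11752.7893; round gives code 11753.
V_rec = 0 + 11753·0.000201416 = 2.3672424 V.
Difference: -4.24316e-05 V → -42.43 µV.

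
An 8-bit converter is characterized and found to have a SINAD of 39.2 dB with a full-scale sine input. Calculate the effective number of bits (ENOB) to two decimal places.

6.22 bits

ENOB = (SINAD − 1.76) / 6.02 = (39.2 − 1.76)/6.02 = 6.219.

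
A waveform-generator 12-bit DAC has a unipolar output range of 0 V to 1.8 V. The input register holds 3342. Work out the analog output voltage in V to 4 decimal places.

LSB = 1.8 V / 2^12 = 439.45 µV.
V_out = 0 + 3342 × 0.000439453 V = 1.46865 V.

1.4687 V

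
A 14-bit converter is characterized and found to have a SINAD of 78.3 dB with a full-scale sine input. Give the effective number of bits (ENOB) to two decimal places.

12.71 bits

ENOB = (SINAD − 1.76) / 6.02 = (78.3 − 1.76)/6.02 = 12.714.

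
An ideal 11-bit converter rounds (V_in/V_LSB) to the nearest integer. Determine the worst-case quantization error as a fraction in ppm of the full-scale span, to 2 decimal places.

244.14 ppm

Rounding → worst-case error = ½ LSB = V_FS/2^12, so 1e+06/4096 = 244.141 ppm of full scale.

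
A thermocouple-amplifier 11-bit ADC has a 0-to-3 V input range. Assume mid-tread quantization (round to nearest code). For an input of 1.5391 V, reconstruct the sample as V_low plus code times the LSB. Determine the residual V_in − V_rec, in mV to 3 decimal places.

-0.451 mV

LSB = 3/2^11 = 1.465 mV.
Scaled input = 1050.6923 LSBs, so code = 1051.
Code 1051 maps back to 0 + 1051×0.00146484 V = 1.5395508 V.
Difference: -0.000450781 V → -0.451 mV.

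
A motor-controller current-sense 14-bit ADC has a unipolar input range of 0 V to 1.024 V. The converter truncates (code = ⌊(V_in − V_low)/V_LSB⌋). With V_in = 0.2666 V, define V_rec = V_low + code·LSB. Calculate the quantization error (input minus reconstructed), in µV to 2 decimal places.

37.50 µV

One LSB is 1.024 V / 16384 = 62.50 µV.
(0.2666 − 0)/6.25e-05 = 4265.6000; ⌊·⌋ gives code 4265.
V_rec = 0 + 4265·6.25e-05 = 0.2665625 V.
Difference: 3.75e-05 V → 37.50 µV.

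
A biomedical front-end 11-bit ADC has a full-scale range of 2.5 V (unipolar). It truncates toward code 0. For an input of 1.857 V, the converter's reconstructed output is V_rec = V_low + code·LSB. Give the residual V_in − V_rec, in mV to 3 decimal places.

0.311 mV

Step size: 2.5 V ÷ 2^11 = 1.221 mV.
Scaled input = 1521.2544 LSBs, so code = 1521.
Code 1521 maps back to 0 + 1521×0.0012207 V = 1.8566895 V.
Error = 1.857 − 1.8566895 = 0.000310547 V = 0.311 mV.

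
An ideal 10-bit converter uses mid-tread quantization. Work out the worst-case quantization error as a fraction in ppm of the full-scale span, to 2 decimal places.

Rounding → worst-case error = ½ LSB = V_FS/2^11, so 1e+06/2048 = 488.281 ppm of full scale.

488.28 ppm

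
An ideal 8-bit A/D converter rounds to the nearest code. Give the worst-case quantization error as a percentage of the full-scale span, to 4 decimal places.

Rounding → worst-case error = ½ LSB = V_FS/2^9, so 100/512 = 0.195312 % of full scale.

0.1953 %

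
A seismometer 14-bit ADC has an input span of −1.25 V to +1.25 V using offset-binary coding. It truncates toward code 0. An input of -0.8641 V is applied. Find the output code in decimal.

code 2529

Full-scale span = 2.5 V; LSB = 2.5/2^14 = 152.59 µV.
Input sits at 2529.034 steps above V_low.
So the output code is 2529.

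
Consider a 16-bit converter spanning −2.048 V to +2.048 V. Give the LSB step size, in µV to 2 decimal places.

62.50 µV

Full-scale span = 4.096 V.
LSB = 4.096 / 2^16 = 4.096 / 65536 = 6.25e-05 V = 62.50 µV.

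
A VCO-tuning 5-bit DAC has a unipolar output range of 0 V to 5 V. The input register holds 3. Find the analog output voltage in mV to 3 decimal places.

468.750 mV

LSB = 5 V / 2^5 = 156.250 mV.
V_out = 0 + 3 × 0.15625 V = 0.46875 V.
= 468.750 mV.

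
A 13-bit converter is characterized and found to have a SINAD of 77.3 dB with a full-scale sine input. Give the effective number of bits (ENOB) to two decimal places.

12.55 bits

ENOB = (SINAD − 1.76) / 6.02 = (77.3 − 1.76)/6.02 = 12.548.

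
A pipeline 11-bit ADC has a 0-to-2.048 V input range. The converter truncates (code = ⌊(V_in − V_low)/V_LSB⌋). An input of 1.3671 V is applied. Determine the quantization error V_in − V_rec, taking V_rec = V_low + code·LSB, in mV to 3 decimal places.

0.100 mV

Step size: 2.048 V ÷ 2^11 = 1.000 mV.
(1.3671 − 0)/0.001 = 1367.1000; ⌊·⌋ gives code 1367.
V_rec = 0 + 1367·0.001 = 1.367 V.
Difference: 0.0001 V → 0.100 mV.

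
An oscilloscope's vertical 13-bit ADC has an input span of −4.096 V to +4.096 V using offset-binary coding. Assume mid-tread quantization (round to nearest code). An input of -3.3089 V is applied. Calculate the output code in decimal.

LSB = 8.192 V / 8192 = 1.000 mV.
Input sits at 787.100 steps above V_low.
So the output code is 787.

code 787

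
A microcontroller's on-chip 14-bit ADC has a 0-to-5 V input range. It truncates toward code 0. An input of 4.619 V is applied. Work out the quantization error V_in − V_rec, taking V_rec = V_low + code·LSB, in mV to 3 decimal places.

LSB = 5/2^14 = 305.18 µV.
Scaled input = 15135.5392 LSBs, so code = 15135.
V_rec = 0 + 15135·0.000305176 = 4.6188354 V.
V_in − V_rec = 0.000164551 V = 0.165 mV.

0.165 mV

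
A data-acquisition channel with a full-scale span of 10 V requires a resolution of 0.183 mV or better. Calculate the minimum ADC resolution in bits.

Number of steps required ≥ 10 V / 0.183 mV = 54644.81.
Need 2^N ≥ 54644.81; 2^15 = 32768, 2^16 = 65536.
Minimum N = 16.

16 bits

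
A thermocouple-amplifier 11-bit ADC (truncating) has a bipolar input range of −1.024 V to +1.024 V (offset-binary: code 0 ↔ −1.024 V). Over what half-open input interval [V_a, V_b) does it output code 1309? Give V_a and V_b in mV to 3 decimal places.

[285.000 mV, 286.000 mV)

LSB = 2.048/2^11 = 1.000 mV.
V_a = V_low + 1309·LSB = 0.285 V; V_b = V_low + 1310·LSB = 0.286 V.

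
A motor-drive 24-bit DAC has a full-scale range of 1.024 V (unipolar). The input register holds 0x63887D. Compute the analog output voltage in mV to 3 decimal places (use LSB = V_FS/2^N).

398.133 mV

LSB = 1.024 V / 2^24 = 0.06 µV.
Code 0x63887D = 6523005 decimal.
V_out = 0 + 6523005 × 6.10352e-08 V = 0.398133 V.
= 398.133 mV.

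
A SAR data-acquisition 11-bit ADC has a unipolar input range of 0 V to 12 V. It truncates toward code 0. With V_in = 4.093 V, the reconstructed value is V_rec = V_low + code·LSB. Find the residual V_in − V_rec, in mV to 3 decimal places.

3.156 mV

One LSB is 12 V / 2048 = 5.859 mV.
(4.093 − 0)/0.00585938 = 698.5387; ⌊·⌋ gives code 698.
Code 698 maps back to 0 + 698×0.00585938 V = 4.0898438 V.
Error = 4.093 − 4.0898438 = 0.00315625 V = 3.156 mV.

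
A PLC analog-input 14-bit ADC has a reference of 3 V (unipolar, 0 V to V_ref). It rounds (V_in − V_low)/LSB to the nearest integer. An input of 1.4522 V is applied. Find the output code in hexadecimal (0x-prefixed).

Full-scale span = 3 V; LSB = 3/2^14 = 183.11 µV.
Input sits at 7930.948 steps above V_low.
So the output code is 7931.
In hexadecimal (0x-prefixed): 0x1EFB.

code 0x1EFB (decimal 7931)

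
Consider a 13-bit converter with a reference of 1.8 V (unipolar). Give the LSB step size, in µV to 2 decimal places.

219.73 µV

Full-scale span = 1.8 V.
LSB = 1.8 / 2^13 = 1.8 / 8192 = 0.000219727 V = 219.73 µV.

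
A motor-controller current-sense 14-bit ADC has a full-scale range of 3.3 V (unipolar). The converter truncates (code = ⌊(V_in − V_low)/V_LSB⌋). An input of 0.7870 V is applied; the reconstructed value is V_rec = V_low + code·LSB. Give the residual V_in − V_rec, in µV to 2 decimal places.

One LSB is 3.3 V / 16384 = 201.42 µV.
Scaled input = 3907.3358 LSBs, so code = 3907.
V_rec = 0 + 3907·0.000201416 = 0.78693237 V.
Error = 0.7870 − 0.78693237 = 6.7627e-05 V = 67.63 µV.

67.63 µV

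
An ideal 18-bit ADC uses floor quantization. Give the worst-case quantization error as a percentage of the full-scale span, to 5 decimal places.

Truncating → worst-case error = 1 LSB = V_FS/2^18, so 100/262144 = 0.00038147 % of full scale.

0.00038 %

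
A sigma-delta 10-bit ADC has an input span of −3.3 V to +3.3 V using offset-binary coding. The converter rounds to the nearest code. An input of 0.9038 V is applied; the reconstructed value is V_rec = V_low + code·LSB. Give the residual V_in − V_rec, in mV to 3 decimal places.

1.456 mV

LSB = 6.6/2^10 = 6.445 mV.
(V_in − V_low)/LSB = (0.9038 − (−3.3))/0.00644531 = 652.2259 → code 652 (round).
V_rec = (−3.3) + 652·0.00644531 = 0.90234375 V.
Difference: 0.00145625 V → 1.456 mV.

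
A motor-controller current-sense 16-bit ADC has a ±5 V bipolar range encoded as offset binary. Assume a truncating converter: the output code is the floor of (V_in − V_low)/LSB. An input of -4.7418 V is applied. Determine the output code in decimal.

code 1692

LSB = 10 V / 65536 = 152.59 µV.
(-4.7418 − (−5)) / 0.000152588 = 1692.140 LSBs.
⌊·⌋(1692.140) = 1692.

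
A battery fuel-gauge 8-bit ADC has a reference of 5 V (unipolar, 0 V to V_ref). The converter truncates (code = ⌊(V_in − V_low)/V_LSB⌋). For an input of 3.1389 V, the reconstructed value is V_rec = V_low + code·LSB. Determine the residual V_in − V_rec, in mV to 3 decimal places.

13.900 mV

One LSB is 5 V / 256 = 19.531 mV.
(V_in − V_low)/LSB = (3.1389 − 0)/0.0195312 = 160.7117 → code 160 (floor).
V_rec = 0 + 160·0.0195312 = 3.125 V.
Difference: 0.0139 V → 13.900 mV.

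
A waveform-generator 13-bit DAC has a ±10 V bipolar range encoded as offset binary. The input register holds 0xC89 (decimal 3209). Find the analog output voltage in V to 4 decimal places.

-2.1655 V

LSB = 20 V / 2^13 = 2.441 mV.
Code 0xC89 = 3209 decimal.
V_out = (−10) + 3209 × 0.00244141 V = -2.16553 V.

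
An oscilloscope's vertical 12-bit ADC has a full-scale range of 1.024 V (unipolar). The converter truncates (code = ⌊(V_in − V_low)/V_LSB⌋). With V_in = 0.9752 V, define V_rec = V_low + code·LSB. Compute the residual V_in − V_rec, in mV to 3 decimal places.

Step size: 1.024 V ÷ 2^12 = 250.00 µV.
Scaled input = 3900.8000 LSBs, so code = 3900.
Reconstructed: 0.975 V.
Difference: 0.0002 V → 0.200 mV.

0.200 mV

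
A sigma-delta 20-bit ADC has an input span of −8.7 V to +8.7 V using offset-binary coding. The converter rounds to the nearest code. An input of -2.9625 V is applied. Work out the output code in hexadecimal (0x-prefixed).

LSB = 17.4 V / 1048576 = 16.59 µV.
Input sits at 345758.897 steps above V_low.
So the output code is 345759.
In hexadecimal (0x-prefixed): 0x5469F.

code 0x5469F (decimal 345759)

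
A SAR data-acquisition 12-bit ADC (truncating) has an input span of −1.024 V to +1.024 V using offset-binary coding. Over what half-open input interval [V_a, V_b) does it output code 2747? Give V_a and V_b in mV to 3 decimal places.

[349.500 mV, 350.000 mV)

LSB = 2.048/2^12 = 0.500 mV.
V_a = V_low + 2747·LSB = 0.3495 V; V_b = V_low + 2748·LSB = 0.35 V.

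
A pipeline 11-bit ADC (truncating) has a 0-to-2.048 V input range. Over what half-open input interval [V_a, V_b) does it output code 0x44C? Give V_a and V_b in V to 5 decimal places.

[1.10000 V, 1.10100 V)

LSB = 2.048/2^11 = 1.000 mV.
Code 0x44C = 1100 decimal.
V_a = V_low + 1100·LSB = 1.1 V; V_b = V_low + 1101·LSB = 1.101 V.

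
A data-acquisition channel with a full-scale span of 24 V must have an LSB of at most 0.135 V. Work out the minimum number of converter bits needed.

8 bits

Number of steps required ≥ 24 V / 0.135 V = 177.78.
Need 2^N ≥ 177.78; 2^7 = 128, 2^8 = 256.
Minimum N = 8.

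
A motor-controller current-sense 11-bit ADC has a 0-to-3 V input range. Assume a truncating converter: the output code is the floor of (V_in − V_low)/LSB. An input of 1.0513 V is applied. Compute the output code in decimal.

code 717

With 2048 levels over 3 V, one step is 1.465 mV.
(V_in − V_low)/LSB = (1.0513 − 0) / 0.00146484 = 717.687.
⌊·⌋(717.687) = 717.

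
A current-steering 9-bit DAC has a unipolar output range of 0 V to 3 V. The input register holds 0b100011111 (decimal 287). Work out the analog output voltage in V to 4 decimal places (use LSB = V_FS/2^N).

1.6816 V

LSB = 3 V / 2^9 = 5.859 mV.
Code 0b100011111 = 287 decimal.
V_out = 0 + 287 × 0.00585938 V = 1.68164 V.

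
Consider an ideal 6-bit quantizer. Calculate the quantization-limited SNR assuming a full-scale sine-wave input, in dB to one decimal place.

37.9 dB

SNR ≈ 6.02·N + 1.76 dB = 6.02·6 + 1.76 = 37.88 dB.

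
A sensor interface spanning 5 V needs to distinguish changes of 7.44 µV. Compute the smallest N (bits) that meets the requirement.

Number of steps required ≥ 5 V / 7.44 µV = 672043.01.
Need 2^N ≥ 672043.01; 2^19 = 524288, 2^20 = 1048576.
Minimum N = 20.

20 bits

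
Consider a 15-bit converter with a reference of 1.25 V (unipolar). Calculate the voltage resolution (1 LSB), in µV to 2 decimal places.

38.15 µV

Full-scale span = 1.25 V.
LSB = 1.25 / 2^15 = 1.25 / 32768 = 3.8147e-05 V = 38.15 µV.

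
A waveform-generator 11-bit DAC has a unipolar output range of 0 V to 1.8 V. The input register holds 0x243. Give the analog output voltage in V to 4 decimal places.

LSB = 1.8 V / 2^11 = 0.879 mV.
Code 0x243 = 579 decimal.
V_out = 0 + 579 × 0.000878906 V = 0.508887 V.

0.5089 V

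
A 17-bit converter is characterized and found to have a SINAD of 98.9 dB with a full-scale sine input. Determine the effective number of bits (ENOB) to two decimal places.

16.14 bits

ENOB = (SINAD − 1.76) / 6.02 = (98.9 − 1.76)/6.02 = 16.136.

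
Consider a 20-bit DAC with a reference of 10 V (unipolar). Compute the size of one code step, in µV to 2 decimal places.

9.54 µV

Full-scale span = 10 V.
LSB = 10 / 2^20 = 10 / 1048576 = 9.53674e-06 V = 9.54 µV.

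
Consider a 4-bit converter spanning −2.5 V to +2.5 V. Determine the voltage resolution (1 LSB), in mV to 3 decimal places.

312.500 mV

Full-scale span = 5 V.
LSB = 5 / 2^4 = 5 / 16 = 0.3125 V = 312.500 mV.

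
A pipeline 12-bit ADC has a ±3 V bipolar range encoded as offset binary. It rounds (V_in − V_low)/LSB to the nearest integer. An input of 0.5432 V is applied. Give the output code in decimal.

code 2419

Full-scale span = 6 V; LSB = 6/2^12 = 1.465 mV.
(V_in − V_low)/LSB = (0.5432 − (−3)) / 0.00146484 = 2418.825.
So the output code is 2419.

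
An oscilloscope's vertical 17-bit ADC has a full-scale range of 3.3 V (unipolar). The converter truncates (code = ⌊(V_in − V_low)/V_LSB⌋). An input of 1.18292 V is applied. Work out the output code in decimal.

code 46984

Full-scale span = 3.3 V; LSB = 3.3/2^17 = 25.18 µV.
Input sits at 46984.149 steps above V_low.
So the output code is 46984.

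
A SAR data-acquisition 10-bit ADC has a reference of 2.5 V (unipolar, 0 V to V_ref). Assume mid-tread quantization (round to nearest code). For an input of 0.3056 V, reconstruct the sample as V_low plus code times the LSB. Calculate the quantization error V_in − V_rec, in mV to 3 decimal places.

0.424 mV

Step size: 2.5 V ÷ 2^10 = 2.441 mV.
(0.3056 − 0)/0.00244141 = 125.1738; round gives code 125.
V_rec = 0 + 125·0.00244141 = 0.30517578 V.
V_in − V_rec = 0.000424219 V = 0.424 mV.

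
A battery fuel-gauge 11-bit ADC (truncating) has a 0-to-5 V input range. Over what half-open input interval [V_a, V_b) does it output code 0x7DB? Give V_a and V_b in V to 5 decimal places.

LSB = 5/2^11 = 2.441 mV.
Code 0x7DB = 2011 decimal.
V_a = V_low + 2011·LSB = 4.90967 V; V_b = V_low + 2012·LSB = 4.91211 V.

[4.90967 V, 4.91211 V)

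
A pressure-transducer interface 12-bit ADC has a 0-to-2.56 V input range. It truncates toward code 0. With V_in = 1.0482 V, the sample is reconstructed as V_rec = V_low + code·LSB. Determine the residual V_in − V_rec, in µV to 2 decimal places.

75.00 µV

Step size: 2.56 V ÷ 2^12 = 0.625 mV.
Scaled input = 1677.1200 LSBs, so code = 1677.
Code 1677 maps back to 0 + 1677×0.000625 V = 1.048125 V.
Error = 1.0482 − 1.048125 = 7.5e-05 V = 75.00 µV.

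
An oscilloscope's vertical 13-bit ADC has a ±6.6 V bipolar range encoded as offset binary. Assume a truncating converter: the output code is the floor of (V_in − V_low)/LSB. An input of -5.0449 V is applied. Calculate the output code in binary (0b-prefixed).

code 0b1111000101 (decimal 965)

LSB = 13.2 V / 8192 = 1.611 mV.
(V_in − V_low)/LSB = (-5.0449 − (−6.6)) / 0.00161133 = 965.104.
Floor → code 965.
In binary (0b-prefixed): 0b1111000101.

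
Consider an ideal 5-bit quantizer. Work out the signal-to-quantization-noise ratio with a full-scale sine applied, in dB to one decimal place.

SNR ≈ 6.02·N + 1.76 dB = 6.02·5 + 1.76 = 31.86 dB.

31.9 dB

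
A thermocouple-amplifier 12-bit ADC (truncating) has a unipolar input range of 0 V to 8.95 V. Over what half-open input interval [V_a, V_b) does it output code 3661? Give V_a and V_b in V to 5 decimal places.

[7.99950 V, 8.00168 V)

LSB = 8.95/2^12 = 2.185 mV.
V_a = V_low + 3661·LSB = 7.9995 V; V_b = V_low + 3662·LSB = 8.00168 V.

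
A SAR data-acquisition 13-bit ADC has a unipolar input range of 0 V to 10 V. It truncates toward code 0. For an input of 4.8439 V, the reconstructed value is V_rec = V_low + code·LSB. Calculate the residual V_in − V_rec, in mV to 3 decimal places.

0.150 mV

Step size: 10 V ÷ 2^13 = 1.221 mV.
(V_in − V_low)/LSB = (4.8439 − 0)/0.0012207 = 3968.1229 → code 3968 (floor).
Reconstructed: 4.84375 V.
V_in − V_rec = 0.00015 V = 0.150 mV.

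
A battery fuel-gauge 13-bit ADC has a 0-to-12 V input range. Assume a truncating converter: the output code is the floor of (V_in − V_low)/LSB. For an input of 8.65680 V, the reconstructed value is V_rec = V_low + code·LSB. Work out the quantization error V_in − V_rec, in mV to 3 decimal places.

1.038 mV

LSB = 12/2^13 = 1.465 mV.
(V_in − V_low)/LSB = (8.65680 − 0)/0.00146484 = 5909.7088 → code 5909 (floor).
V_rec = 0 + 5909·0.00146484 = 8.6557617 V.
Error = 8.65680 − 8.6557617 = 0.00103828 V = 1.038 mV.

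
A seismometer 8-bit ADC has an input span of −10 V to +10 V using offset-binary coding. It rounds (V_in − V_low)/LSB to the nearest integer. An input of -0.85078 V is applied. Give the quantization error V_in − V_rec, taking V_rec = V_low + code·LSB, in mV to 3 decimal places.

One LSB is 20 V / 256 = 78.125 mV.
(V_in − V_low)/LSB = (-0.85078 − (−10))/0.078125 = 117.1100 → code 117 (round).
V_rec = (−10) + 117·0.078125 = -0.859375 V.
Error = -0.85078 − (−0.859375) = 0.008595 V = 8.595 mV.

8.595 mV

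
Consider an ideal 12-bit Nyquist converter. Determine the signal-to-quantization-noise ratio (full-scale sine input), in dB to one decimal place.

SNR ≈ 6.02·N + 1.76 dB = 6.02·12 + 1.76 = 74.00 dB.

74.0 dB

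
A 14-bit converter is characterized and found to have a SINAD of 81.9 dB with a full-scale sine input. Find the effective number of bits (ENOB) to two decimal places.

ENOB = (SINAD − 1.76) / 6.02 = (81.9 − 1.76)/6.02 = 13.312.

13.31 bits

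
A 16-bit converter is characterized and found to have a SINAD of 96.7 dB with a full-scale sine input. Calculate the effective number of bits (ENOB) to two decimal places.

ENOB = (SINAD − 1.76) / 6.02 = (96.7 − 1.76)/6.02 = 15.771.

15.77 bits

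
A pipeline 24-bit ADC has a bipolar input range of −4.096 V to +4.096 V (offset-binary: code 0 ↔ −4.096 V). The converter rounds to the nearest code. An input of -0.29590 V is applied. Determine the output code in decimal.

With 16777216 levels over 8.192 V, one step is 0.49 µV.
(V_in − V_low)/LSB = (-0.29590 − (−4.096)) / 4.88281e-07 = 7782604.800.
Round → code 7782605.

code 7782605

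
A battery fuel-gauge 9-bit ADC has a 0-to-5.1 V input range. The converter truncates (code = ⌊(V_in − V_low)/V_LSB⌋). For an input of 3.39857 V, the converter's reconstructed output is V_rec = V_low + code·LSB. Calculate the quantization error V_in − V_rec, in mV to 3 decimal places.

1.890 mV

LSB = 5.1/2^9 = 9.961 mV.
(3.39857 − 0)/0.00996094 = 341.1898; ⌊·⌋ gives code 341.
V_rec = 0 + 341·0.00996094 = 3.3966797 V.
V_in − V_rec = 0.00189031 V = 1.890 mV.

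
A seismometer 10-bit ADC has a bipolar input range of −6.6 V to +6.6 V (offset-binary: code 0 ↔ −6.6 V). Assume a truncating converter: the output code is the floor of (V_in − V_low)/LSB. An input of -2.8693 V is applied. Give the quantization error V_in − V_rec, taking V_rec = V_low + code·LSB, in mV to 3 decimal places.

5.309 mV

One LSB is 13.2 V / 1024 = 12.891 mV.
Scaled input = 289.4119 LSBs, so code = 289.
V_rec = (−6.6) + 289·0.0128906 = -2.8746094 V.
Error = -2.8693 − (−2.8746094) = 0.00530937 V = 5.309 mV.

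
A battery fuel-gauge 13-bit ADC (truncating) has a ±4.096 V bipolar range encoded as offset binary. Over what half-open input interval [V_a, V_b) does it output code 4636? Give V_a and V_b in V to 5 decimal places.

LSB = 8.192/2^13 = 1.000 mV.
V_a = V_low + 4636·LSB = 0.54 V; V_b = V_low + 4637·LSB = 0.541 V.

[0.54000 V, 0.54100 V)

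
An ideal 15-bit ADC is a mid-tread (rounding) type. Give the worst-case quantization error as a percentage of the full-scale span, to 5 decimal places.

0.00153 %

Rounding → worst-case error = ½ LSB = V_FS/2^16, so 100/65536 = 0.00152588 % of full scale.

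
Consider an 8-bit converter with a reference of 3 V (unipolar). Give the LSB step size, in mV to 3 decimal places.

11.719 mV

Full-scale span = 3 V.
LSB = 3 / 2^8 = 3 / 256 = 0.0117188 V = 11.719 mV.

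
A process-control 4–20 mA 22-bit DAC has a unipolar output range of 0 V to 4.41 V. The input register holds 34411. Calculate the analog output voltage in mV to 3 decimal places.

LSB = 4.41 V / 2^22 = 1.05 µV.
V_out = 0 + 34411 × 1.05143e-06 V = 0.0361806 V.
= 36.181 mV.

36.181 mV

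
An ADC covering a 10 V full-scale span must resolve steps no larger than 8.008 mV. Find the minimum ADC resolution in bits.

Number of steps required ≥ 10 V / 8.008 mV = 1248.75.
Need 2^N ≥ 1248.75; 2^10 = 1024, 2^11 = 2048.
Minimum N = 11.

11 bits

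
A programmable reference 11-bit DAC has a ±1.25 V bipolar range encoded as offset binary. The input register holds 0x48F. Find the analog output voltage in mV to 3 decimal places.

LSB = 2.5 V / 2^11 = 1.221 mV.
Code 0x48F = 1167 decimal.
V_out = (−1.25) + 1167 × 0.0012207 V = 0.174561 V.
= 174.561 mV.

174.561 mV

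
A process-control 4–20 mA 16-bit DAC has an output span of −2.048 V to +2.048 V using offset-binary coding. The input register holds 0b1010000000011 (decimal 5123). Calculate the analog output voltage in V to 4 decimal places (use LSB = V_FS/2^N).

-1.7278 V

LSB = 4.096 V / 2^16 = 62.50 µV.
Code 0b1010000000011 = 5123 decimal.
V_out = (−2.048) + 5123 × 6.25e-05 V = -1.72781 V.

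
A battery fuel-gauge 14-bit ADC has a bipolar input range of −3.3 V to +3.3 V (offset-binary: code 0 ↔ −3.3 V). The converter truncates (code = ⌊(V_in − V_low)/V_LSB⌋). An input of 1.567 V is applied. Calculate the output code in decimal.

LSB = 6.6 V / 16384 = 402.83 µV.
Input sits at 12081.959 steps above V_low.
So the output code is 12081.

code 12081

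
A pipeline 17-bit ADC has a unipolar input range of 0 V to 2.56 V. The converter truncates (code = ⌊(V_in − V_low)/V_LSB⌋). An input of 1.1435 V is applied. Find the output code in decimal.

Full-scale span = 2.56 V; LSB = 2.56/2^17 = 19.53 µV.
(V_in − V_low)/LSB = (1.1435 − 0) / 1.95313e-05 = 58547.200.
So the output code is 58547.

code 58547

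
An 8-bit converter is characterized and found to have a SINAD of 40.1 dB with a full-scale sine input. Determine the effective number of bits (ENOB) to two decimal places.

6.37 bits

ENOB = (SINAD − 1.76) / 6.02 = (40.1 − 1.76)/6.02 = 6.369.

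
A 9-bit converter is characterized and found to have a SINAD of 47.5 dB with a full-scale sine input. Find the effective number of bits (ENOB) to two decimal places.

ENOB = (SINAD − 1.76) / 6.02 = (47.5 − 1.76)/6.02 = 7.598.

7.60 bits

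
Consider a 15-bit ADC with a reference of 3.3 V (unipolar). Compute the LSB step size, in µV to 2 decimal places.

Full-scale span = 3.3 V.
LSB = 3.3 / 2^15 = 3.3 / 32768 = 0.000100708 V = 100.71 µV.

100.71 µV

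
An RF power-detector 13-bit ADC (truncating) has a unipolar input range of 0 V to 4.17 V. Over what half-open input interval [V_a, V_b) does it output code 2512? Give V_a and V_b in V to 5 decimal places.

LSB = 4.17/2^13 = 0.509 mV.
V_a = V_low + 2512·LSB = 1.27869 V; V_b = V_low + 2513·LSB = 1.2792 V.

[1.27869 V, 1.27920 V)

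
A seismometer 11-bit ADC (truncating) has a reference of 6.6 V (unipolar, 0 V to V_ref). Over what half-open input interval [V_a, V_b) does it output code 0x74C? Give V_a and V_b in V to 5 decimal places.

LSB = 6.6/2^11 = 3.223 mV.
Code 0x74C = 1868 decimal.
V_a = V_low + 1868·LSB = 6.01992 V; V_b = V_low + 1869·LSB = 6.02314 V.

[6.01992 V, 6.02314 V)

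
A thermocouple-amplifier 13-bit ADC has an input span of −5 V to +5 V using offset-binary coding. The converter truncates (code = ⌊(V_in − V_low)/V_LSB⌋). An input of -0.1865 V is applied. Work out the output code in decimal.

code 3943

LSB = 10 V / 8192 = 1.221 mV.
(-0.1865 − (−5)) / 0.0012207 = 3943.219 LSBs.
⌊·⌋(3943.219) = 3943.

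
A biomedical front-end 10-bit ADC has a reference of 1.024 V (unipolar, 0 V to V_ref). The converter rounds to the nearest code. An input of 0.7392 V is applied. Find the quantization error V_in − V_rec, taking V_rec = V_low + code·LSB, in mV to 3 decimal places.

0.200 mV

Step size: 1.024 V ÷ 2^10 = 1.000 mV.
Scaled input = 739.2000 LSBs, so code = 739.
Reconstructed: 0.739 V.
V_in − V_rec = 0.0002 V = 0.200 mV.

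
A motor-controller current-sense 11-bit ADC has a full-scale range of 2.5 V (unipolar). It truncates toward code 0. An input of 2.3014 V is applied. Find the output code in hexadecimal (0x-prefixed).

LSB = 2.5 V / 2048 = 1.221 mV.
(V_in − V_low)/LSB = (2.3014 − 0) / 0.0012207 = 1885.307.
So the output code is 1885.
In hexadecimal (0x-prefixed): 0x75D.

code 0x75D (decimal 1885)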